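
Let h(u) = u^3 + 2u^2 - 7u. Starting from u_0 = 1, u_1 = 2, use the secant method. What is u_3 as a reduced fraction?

h(1) = -4, h(2) = 2. u_2 = 2 - 2·(2 - 1)/(2 - (-4)) = 5/3.
h(2) = 2, h(5/3) = -40/27. u_3 = (5/3) - (-40/27)·((5/3) - 2)/((-40/27) - 2) = 85/47.

85/47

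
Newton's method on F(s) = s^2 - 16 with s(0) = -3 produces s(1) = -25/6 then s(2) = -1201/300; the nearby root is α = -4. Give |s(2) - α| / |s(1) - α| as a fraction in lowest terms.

s(1) - α = -25/6 - (-4) = -25/6 + 4 = -1/6, so |s(1) - α| = 1/6.
s(2) - α = -1201/300 - (-4) = -1201/300 + 4 = -1/300, so |s(2) - α| = 1/300.
Ratio = (1/300) / (1/6) = 1/50.

1/50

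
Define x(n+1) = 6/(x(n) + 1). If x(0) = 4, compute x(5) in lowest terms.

642/353

x(1) = 6/(4 + 1) = 6/5.
x(2) = 6/(6/5 + 1) = 30/11.
x(3) = 6/(30/11 + 1) = 66/41.
x(4) = 6/(66/41 + 1) = 246/107.
x(5) = 6/(246/107 + 1) = 642/353.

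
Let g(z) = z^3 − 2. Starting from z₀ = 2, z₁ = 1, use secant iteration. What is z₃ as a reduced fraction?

218/169

g(2) = 6, g(1) = −1. z₂ = 1 − (−1)·(1 − 2)/((−1) − 6) = 8/7.
g(1) = −1, g(8/7) = −174/343. z₃ = (8/7) − (−174/343)·((8/7) − 1)/((−174/343) − (−1)) = 218/169.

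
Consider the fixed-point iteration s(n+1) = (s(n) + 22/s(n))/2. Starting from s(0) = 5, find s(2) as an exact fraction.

s(1) = (5 + 22/5)/2 = 47/10.
s(2) = (47/10 + 22/(47/10))/2 = 4409/940.

4409/940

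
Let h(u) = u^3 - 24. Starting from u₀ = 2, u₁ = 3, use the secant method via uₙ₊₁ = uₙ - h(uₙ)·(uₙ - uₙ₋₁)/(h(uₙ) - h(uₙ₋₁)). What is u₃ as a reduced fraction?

h(2) = -16, h(3) = 3. u₂ = 3 - 3·(3 - 2)/(3 - (-16)) = 54/19.
h(3) = 3, h(54/19) = -7152/6859. u₃ = (54/19) - (-7152/6859)·((54/19) - 3)/((-7152/6859) - 3) = 8882/3081.

8882/3081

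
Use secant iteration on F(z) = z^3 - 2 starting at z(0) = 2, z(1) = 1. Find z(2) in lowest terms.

F(2) = 6, F(1) = -1. z(2) = 1 - (-1)·(1 - 2)/((-1) - 6) = 8/7.

8/7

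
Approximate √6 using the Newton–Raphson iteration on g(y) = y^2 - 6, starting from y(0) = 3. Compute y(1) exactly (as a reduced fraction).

5/2

g'(y) = 2y.
g(3) = 3, g'(3) = 6, so y(1) = 3 - 3/6 = 5/2.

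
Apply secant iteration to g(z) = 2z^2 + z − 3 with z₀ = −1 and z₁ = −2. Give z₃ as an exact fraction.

−43/29

g(−1) = −2, g(−2) = 3. z₂ = (−2) − 3·((−2) − (−1))/(3 − (−2)) = −7/5.
g(−2) = 3, g(−7/5) = −12/25. z₃ = (−7/5) − (−12/25)·((−7/5) − (−2))/((−12/25) − 3) = −43/29.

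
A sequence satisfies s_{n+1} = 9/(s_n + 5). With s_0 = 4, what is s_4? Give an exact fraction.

s_1 = 9/(4 + 5) = 1.
s_2 = 9/(1 + 5) = 3/2.
s_3 = 9/(3/2 + 5) = 18/13.
s_4 = 9/(18/13 + 5) = 117/83.

117/83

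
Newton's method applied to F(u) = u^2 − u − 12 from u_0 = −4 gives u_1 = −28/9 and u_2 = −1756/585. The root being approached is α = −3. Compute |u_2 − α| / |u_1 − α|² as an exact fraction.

9/65

u_1 − α = −28/9 − (−3) = −28/9 + 3 = −1/9, so |u_1 − α| = 1/9.
u_2 − α = −1756/585 − (−3) = −1756/585 + 3 = −1/585, so |u_2 − α| = 1/585.
|u_1 − α|² = 1/81.
Ratio = (1/585) / (1/81) = 9/65.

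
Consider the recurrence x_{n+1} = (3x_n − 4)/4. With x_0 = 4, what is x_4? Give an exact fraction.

−47/32

x_1 = (3·4 − 4)/4 = 2.
x_2 = (3·2 − 4)/4 = 1/2.
x_3 = (3·(1/2) − 4)/4 = −5/8.
x_4 = (3·(−5/8) − 4)/4 = −47/32.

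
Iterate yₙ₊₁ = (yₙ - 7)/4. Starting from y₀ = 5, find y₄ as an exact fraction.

y₁ = (5 - 7)/4 = -1/2.
y₂ = ((-1/2) - 7)/4 = -15/8.
y₃ = ((-15/8) - 7)/4 = -71/32.
y₄ = ((-71/32) - 7)/4 = -295/128.

-295/128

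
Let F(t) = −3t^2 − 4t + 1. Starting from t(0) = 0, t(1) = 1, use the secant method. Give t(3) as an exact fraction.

5/26

F(0) = 1, F(1) = −6. t(2) = 1 − (−6)·(1 − 0)/((−6) − 1) = 1/7.
F(1) = −6, F(1/7) = 18/49. t(3) = (1/7) − (18/49)·((1/7) − 1)/((18/49) − (−6)) = 5/26.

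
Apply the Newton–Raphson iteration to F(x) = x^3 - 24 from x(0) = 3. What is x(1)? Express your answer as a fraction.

26/9

F'(x) = 3x^2.
F(3) = 3, F'(3) = 27, so x(1) = 3 - 3/27 = 26/9.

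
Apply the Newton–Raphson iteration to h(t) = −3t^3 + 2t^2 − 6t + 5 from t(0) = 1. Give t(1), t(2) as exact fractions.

t(1) = 9/11, t(2) = 9247/11649

h'(t) = −9t^2 + 4t − 6.
h(1) = −2, h'(1) = −11, so t(1) = 1 − (−2)/(−11) = 9/11.
h(9/11) = −284/1331, h'(9/11) = −1059/121, so t(2) = (9/11) − (−284/1331)/(−1059/121) = 9247/11649.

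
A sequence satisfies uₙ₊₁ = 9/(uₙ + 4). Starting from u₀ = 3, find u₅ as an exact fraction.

10593/6607

u₁ = 9/(3 + 4) = 9/7.
u₂ = 9/(9/7 + 4) = 63/37.
u₃ = 9/(63/37 + 4) = 333/211.
u₄ = 9/(333/211 + 4) = 1899/1177.
u₅ = 9/(1899/1177 + 4) = 10593/6607.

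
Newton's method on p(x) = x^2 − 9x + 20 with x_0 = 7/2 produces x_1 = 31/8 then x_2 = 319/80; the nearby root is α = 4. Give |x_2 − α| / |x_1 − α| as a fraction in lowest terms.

1/10

x_1 − α = 31/8 − 4 = −1/8, so |x_1 − α| = 1/8.
x_2 − α = 319/80 − 4 = −1/80, so |x_2 − α| = 1/80.
Ratio = (1/80) / (1/8) = 1/10.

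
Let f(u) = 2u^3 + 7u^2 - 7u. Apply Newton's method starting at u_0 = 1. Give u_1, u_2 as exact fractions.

f'(u) = 6u^2 + 14u - 7.
f(1) = 2, f'(1) = 13, so u_1 = 1 - 2/13 = 11/13.
f(11/13) = 660/2197, f'(11/13) = 1545/169, so u_2 = (11/13) - (660/2197)/(1545/169) = 1089/1339.

u_1 = 11/13, u_2 = 1089/1339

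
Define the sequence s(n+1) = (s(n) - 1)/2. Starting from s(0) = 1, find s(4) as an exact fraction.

s(1) = (1 - 1)/2 = 0.
s(2) = (0 - 1)/2 = -1/2.
s(3) = ((-1/2) - 1)/2 = -3/4.
s(4) = ((-3/4) - 1)/2 = -7/8.

-7/8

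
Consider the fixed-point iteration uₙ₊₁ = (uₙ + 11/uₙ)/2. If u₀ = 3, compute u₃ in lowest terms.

u₁ = (3 + 11/3)/2 = 10/3.
u₂ = (10/3 + 11/(10/3))/2 = 199/60.
u₃ = (199/60 + 11/(199/60))/2 = 79201/23880.

79201/23880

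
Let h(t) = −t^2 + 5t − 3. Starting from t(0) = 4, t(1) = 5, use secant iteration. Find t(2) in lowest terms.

h(4) = 1, h(5) = −3. t(2) = 5 − (−3)·(5 − 4)/((−3) − 1) = 17/4.

17/4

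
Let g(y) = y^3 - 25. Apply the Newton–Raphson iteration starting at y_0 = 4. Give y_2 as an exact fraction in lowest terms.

183851/62424

g'(y) = 3y^2.
g(4) = 39, g'(4) = 48, so y_1 = 4 - 39/48 = 51/16.
g(51/16) = 30251/4096, g'(51/16) = 7803/256, so y_2 = (51/16) - (30251/4096)/(7803/256) = 183851/62424.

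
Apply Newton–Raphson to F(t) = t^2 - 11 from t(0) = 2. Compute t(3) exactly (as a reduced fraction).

F'(t) = 2t.
F(2) = -7, F'(2) = 4, so t(1) = 2 - (-7)/4 = 15/4.
F(15/4) = 49/16, F'(15/4) = 15/2, so t(2) = (15/4) - (49/16)/(15/2) = 401/120.
F(401/120) = 2401/14400, F'(401/120) = 401/60, so t(3) = (401/120) - (2401/14400)/(401/60) = 319201/96240.

319201/96240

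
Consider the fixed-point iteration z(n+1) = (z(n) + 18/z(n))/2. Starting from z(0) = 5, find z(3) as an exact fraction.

z(1) = (5 + 18/5)/2 = 43/10.
z(2) = (43/10 + 18/(43/10))/2 = 3649/860.
z(3) = (3649/860 + 18/(3649/860))/2 = 26628001/6276280.

26628001/6276280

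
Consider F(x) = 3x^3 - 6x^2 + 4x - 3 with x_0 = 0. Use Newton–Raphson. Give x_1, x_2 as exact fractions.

x_1 = 3/4, x_2 = 69/2

F'(x) = 9x^2 - 12x + 4.
F(0) = -3, F'(0) = 4, so x_1 = 0 - (-3)/4 = 3/4.
F(3/4) = -135/64, F'(3/4) = 1/16, so x_2 = (3/4) - (-135/64)/(1/16) = 69/2.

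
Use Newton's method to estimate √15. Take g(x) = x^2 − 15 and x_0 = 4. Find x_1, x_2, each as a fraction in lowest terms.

x_1 = 31/8, x_2 = 1921/496

g'(x) = 2x.
g(4) = 1, g'(4) = 8, so x_1 = 4 − 1/8 = 31/8.
g(31/8) = 1/64, g'(31/8) = 31/4, so x_2 = (31/8) − (1/64)/(31/4) = 1921/496.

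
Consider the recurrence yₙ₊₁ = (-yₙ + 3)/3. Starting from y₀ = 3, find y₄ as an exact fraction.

7/9

y₁ = (-3 + 3)/3 = 0.
y₂ = (-0 + 3)/3 = 1.
y₃ = (-1 + 3)/3 = 2/3.
y₄ = (-(2/3) + 3)/3 = 7/9.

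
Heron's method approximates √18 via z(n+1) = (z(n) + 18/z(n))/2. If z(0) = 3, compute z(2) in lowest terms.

z(1) = (3 + 18/3)/2 = 9/2.
z(2) = (9/2 + 18/(9/2))/2 = 17/4.

17/4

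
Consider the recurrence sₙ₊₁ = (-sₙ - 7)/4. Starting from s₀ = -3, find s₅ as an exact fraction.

-179/128

s₁ = (-(-3) - 7)/4 = -1.
s₂ = (-(-1) - 7)/4 = -3/2.
s₃ = (-(-3/2) - 7)/4 = -11/8.
s₄ = (-(-11/8) - 7)/4 = -45/32.
s₅ = (-(-45/32) - 7)/4 = -179/128.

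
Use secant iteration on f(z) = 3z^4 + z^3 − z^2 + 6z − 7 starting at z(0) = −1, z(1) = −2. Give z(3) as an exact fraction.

f(−1) = −12, f(−2) = 17. z(2) = (−2) − 17·((−2) − (−1))/(17 − (−12)) = −41/29.
f(−2) = 17, f(−41/29) = −5885808/707281. z(3) = (−41/29) − (−5885808/707281)·((−41/29) − (−2))/((−5885808/707281) − 17) = −1692397/1053505.

−1692397/1053505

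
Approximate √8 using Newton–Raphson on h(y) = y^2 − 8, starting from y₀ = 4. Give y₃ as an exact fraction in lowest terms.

577/204

h'(y) = 2y.
h(4) = 8, h'(4) = 8, so y₁ = 4 − 8/8 = 3.
h(3) = 1, h'(3) = 6, so y₂ = 3 − 1/6 = 17/6.
h(17/6) = 1/36, h'(17/6) = 17/3, so y₃ = (17/6) − (1/36)/(17/3) = 577/204.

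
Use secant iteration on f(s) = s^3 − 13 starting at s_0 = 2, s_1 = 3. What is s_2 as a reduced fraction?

f(2) = −5, f(3) = 14. s_2 = 3 − 14·(3 − 2)/(14 − (−5)) = 43/19.

43/19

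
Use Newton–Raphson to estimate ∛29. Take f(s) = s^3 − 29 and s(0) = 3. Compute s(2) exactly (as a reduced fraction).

f'(s) = 3s^2.
f(3) = −2, f'(3) = 27, so s(1) = 3 − (−2)/27 = 83/27.
f(83/27) = 980/19683, f'(83/27) = 6889/243, so s(2) = (83/27) − (980/19683)/(6889/243) = 1714381/558009.

1714381/558009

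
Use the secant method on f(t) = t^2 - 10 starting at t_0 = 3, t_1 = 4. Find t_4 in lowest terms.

3488/1103

f(3) = -1, f(4) = 6. t_2 = 4 - 6·(4 - 3)/(6 - (-1)) = 22/7.
f(4) = 6, f(22/7) = -6/49. t_3 = (22/7) - (-6/49)·((22/7) - 4)/((-6/49) - 6) = 79/25.
f(22/7) = -6/49, f(79/25) = -9/625. t_4 = (79/25) - (-9/625)·((79/25) - (22/7))/((-9/625) - (-6/49)) = 3488/1103.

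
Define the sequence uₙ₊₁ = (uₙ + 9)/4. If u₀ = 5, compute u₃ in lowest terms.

u₁ = (5 + 9)/4 = 7/2.
u₂ = ((7/2) + 9)/4 = 25/8.
u₃ = ((25/8) + 9)/4 = 97/32.

97/32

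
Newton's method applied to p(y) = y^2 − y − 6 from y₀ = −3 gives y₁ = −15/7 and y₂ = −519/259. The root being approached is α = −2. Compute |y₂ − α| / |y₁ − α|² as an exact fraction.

y₁ − α = −15/7 − (−2) = −15/7 + 2 = −1/7, so |y₁ − α| = 1/7.
y₂ − α = −519/259 − (−2) = −519/259 + 2 = −1/259, so |y₂ − α| = 1/259.
|y₁ − α|² = 1/49.
Ratio = (1/259) / (1/49) = 7/37.

7/37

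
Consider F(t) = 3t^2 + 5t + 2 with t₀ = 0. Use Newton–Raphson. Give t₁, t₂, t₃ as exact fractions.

t₁ = −2/5, t₂ = −38/65, t₃ = −4118/6305

F'(t) = 6t + 5.
F(0) = 2, F'(0) = 5, so t₁ = 0 − 2/5 = −2/5.
F(−2/5) = 12/25, F'(−2/5) = 13/5, so t₂ = (−2/5) − (12/25)/(13/5) = −38/65.
F(−38/65) = 432/4225, F'(−38/65) = 97/65, so t₃ = (−38/65) − (432/4225)/(97/65) = −4118/6305.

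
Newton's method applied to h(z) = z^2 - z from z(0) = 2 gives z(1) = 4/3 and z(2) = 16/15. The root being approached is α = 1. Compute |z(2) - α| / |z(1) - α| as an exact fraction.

1/5

z(1) - α = 4/3 - 1 = 1/3, so |z(1) - α| = 1/3.
z(2) - α = 16/15 - 1 = 1/15, so |z(2) - α| = 1/15.
Ratio = (1/15) / (1/3) = 1/5.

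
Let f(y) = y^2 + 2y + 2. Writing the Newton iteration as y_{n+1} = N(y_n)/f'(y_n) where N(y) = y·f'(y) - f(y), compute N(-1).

-1

f'(y) = 2y + 2.
N(y) = y·f'(y) - f(y) = y·(2y + 2) - (y^2 + 2y + 2) = y^2 - 2.
N(-1) = -1.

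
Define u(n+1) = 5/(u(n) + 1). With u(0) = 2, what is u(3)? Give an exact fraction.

40/23

u(1) = 5/(2 + 1) = 5/3.
u(2) = 5/(5/3 + 1) = 15/8.
u(3) = 5/(15/8 + 1) = 40/23.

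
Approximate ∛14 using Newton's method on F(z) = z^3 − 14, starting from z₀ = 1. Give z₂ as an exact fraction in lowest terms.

4285/1152

F'(z) = 3z^2.
F(1) = −13, F'(1) = 3, so z₁ = 1 − (−13)/3 = 16/3.
F(16/3) = 3718/27, F'(16/3) = 256/3, so z₂ = (16/3) − (3718/27)/(256/3) = 4285/1152.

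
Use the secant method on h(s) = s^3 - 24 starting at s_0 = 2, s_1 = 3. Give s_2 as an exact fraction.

h(2) = -16, h(3) = 3. s_2 = 3 - 3·(3 - 2)/(3 - (-16)) = 54/19.

54/19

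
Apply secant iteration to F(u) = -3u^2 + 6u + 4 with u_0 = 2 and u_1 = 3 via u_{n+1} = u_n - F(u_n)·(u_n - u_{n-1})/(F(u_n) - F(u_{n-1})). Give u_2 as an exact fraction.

F(2) = 4, F(3) = -5. u_2 = 3 - (-5)·(3 - 2)/((-5) - 4) = 22/9.

22/9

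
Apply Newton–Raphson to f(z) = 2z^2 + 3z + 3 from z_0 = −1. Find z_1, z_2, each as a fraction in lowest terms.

f'(z) = 4z + 3.
f(−1) = 2, f'(−1) = −1, so z_1 = (−1) − 2/(−1) = 1.
f(1) = 8, f'(1) = 7, so z_2 = 1 − 8/7 = −1/7.

z_1 = 1, z_2 = −1/7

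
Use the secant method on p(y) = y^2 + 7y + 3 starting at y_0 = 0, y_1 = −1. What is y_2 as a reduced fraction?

p(0) = 3, p(−1) = −3. y_2 = (−1) − (−3)·((−1) − 0)/((−3) − 3) = −1/2.

−1/2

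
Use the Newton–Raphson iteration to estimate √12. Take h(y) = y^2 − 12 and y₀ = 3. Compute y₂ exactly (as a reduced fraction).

97/28

h'(y) = 2y.
h(3) = −3, h'(3) = 6, so y₁ = 3 − (−3)/6 = 7/2.
h(7/2) = 1/4, h'(7/2) = 7, so y₂ = (7/2) − (1/4)/7 = 97/28.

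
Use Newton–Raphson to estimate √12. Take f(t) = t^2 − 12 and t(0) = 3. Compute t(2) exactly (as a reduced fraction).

f'(t) = 2t.
f(3) = −3, f'(3) = 6, so t(1) = 3 − (−3)/6 = 7/2.
f(7/2) = 1/4, f'(7/2) = 7, so t(2) = (7/2) − (1/4)/7 = 97/28.

97/28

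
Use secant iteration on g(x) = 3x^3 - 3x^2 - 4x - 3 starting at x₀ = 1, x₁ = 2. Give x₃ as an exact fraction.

g(1) = -7, g(2) = 1. x₂ = 2 - 1·(2 - 1)/(1 - (-7)) = 15/8.
g(2) = 1, g(15/8) = -651/512. x₃ = (15/8) - (-651/512)·((15/8) - 2)/((-651/512) - 1) = 2262/1163.

2262/1163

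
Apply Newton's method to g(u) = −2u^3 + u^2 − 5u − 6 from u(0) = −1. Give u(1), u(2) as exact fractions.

u(1) = −11/13, u(2) = −6693/8047

g'(u) = −6u^2 + 2u − 5.
g(−1) = 2, g'(−1) = −13, so u(1) = (−1) − 2/(−13) = −11/13.
g(−11/13) = 348/2197, g'(−11/13) = −1857/169, so u(2) = (−11/13) − (348/2197)/(−1857/169) = −6693/8047.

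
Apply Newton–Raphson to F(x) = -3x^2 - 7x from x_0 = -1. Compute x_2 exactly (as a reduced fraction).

27/25

F'(x) = -6x - 7.
F(-1) = 4, F'(-1) = -1, so x_1 = (-1) - 4/(-1) = 3.
F(3) = -48, F'(3) = -25, so x_2 = 3 - (-48)/(-25) = 27/25.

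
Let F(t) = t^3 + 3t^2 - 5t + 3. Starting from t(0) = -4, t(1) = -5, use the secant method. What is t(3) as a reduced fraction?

-56919/13234

F(-4) = 7, F(-5) = -22. t(2) = (-5) - (-22)·((-5) - (-4))/((-22) - 7) = -123/29.
F(-5) = -22, F(-123/29) = 45738/24389. t(3) = (-123/29) - (45738/24389)·((-123/29) - (-5))/((45738/24389) - (-22)) = -56919/13234.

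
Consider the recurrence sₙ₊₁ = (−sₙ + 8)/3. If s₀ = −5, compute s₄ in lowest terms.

s₁ = (−(−5) + 8)/3 = 13/3.
s₂ = (−(13/3) + 8)/3 = 11/9.
s₃ = (−(11/9) + 8)/3 = 61/27.
s₄ = (−(61/27) + 8)/3 = 155/81.

155/81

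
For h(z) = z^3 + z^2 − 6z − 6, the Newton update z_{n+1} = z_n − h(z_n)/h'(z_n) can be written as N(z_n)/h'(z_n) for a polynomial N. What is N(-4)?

h'(z) = 3z^2 + 2z − 6.
N(z) = z·h'(z) − h(z) = z·(3z^2 + 2z − 6) − (z^3 + z^2 − 6z − 6) = 2z^3 + z^2 + 6.
N(-4) = −106.

−106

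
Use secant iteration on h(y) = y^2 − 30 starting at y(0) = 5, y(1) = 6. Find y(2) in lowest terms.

60/11

h(5) = −5, h(6) = 6. y(2) = 6 − 6·(6 − 5)/(6 − (−5)) = 60/11.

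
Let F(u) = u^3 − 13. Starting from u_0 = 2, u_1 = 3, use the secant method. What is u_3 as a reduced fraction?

17593/7549

F(2) = −5, F(3) = 14. u_2 = 3 − 14·(3 − 2)/(14 − (−5)) = 43/19.
F(3) = 14, F(43/19) = −9660/6859. u_3 = (43/19) − (−9660/6859)·((43/19) − 3)/((−9660/6859) − 14) = 17593/7549.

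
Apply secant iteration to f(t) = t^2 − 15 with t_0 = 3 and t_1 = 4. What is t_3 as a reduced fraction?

f(3) = −6, f(4) = 1. t_2 = 4 − 1·(4 − 3)/(1 − (−6)) = 27/7.
f(4) = 1, f(27/7) = −6/49. t_3 = (27/7) − (−6/49)·((27/7) − 4)/((−6/49) − 1) = 213/55.

213/55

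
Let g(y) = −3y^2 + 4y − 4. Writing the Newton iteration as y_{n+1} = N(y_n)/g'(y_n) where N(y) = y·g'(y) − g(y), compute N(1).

1

g'(y) = −6y + 4.
N(y) = y·g'(y) − g(y) = y·(−6y + 4) − (−3y^2 + 4y − 4) = −3y^2 + 4.
N(1) = 1.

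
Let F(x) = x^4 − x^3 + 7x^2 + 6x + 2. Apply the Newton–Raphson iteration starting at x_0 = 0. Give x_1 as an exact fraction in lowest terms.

F'(x) = 4x^3 − 3x^2 + 14x + 6.
F(0) = 2, F'(0) = 6, so x_1 = 0 − 2/6 = −1/3.

−1/3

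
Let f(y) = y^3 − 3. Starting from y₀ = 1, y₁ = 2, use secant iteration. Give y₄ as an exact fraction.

20671423/14273229

f(1) = −2, f(2) = 5. y₂ = 2 − 5·(2 − 1)/(5 − (−2)) = 9/7.
f(2) = 5, f(9/7) = −300/343. y₃ = (9/7) − (−300/343)·((9/7) − 2)/((−300/343) − 5) = 561/403.
f(9/7) = −300/343, f(561/403) = −19794000/65450827. y₄ = (561/403) − (−19794000/65450827)·((561/403) − (9/7))/((−19794000/65450827) − (−300/343)) = 20671423/14273229.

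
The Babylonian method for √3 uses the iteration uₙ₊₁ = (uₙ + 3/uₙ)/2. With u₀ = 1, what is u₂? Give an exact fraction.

u₁ = (1 + 3/1)/2 = 2.
u₂ = (2 + 3/2)/2 = 7/4.

7/4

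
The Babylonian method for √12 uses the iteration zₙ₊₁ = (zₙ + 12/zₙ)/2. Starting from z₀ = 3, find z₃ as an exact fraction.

z₁ = (3 + 12/3)/2 = 7/2.
z₂ = (7/2 + 12/(7/2))/2 = 97/28.
z₃ = (97/28 + 12/(97/28))/2 = 18817/5432.

18817/5432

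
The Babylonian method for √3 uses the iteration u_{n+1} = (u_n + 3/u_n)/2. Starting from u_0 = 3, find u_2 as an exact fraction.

7/4

u_1 = (3 + 3/3)/2 = 2.
u_2 = (2 + 3/2)/2 = 7/4.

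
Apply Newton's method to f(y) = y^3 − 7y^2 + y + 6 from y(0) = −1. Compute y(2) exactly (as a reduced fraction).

−22/27

f'(y) = 3y^2 − 14y + 1.
f(−1) = −3, f'(−1) = 18, so y(1) = (−1) − (−3)/18 = −5/6.
f(−5/6) = −59/216, f'(−5/6) = 59/4, so y(2) = (−5/6) − (−59/216)/(59/4) = −22/27.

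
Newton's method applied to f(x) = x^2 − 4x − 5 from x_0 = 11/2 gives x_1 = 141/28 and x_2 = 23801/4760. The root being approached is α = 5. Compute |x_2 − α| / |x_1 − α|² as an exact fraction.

14/85

x_1 − α = 141/28 − 5 = 1/28, so |x_1 − α| = 1/28.
x_2 − α = 23801/4760 − 5 = 1/4760, so |x_2 − α| = 1/4760.
|x_1 − α|² = 1/784.
Ratio = (1/4760) / (1/784) = 14/85.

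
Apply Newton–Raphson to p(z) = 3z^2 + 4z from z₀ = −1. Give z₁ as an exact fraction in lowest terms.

−3/2

p'(z) = 6z + 4.
p(−1) = −1, p'(−1) = −2, so z₁ = (−1) − (−1)/(−2) = −3/2.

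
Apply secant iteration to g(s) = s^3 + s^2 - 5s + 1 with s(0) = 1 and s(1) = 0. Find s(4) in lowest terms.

6705/31882

g(1) = -2, g(0) = 1. s(2) = 0 - 1·(0 - 1)/(1 - (-2)) = 1/3.
g(0) = 1, g(1/3) = -14/27. s(3) = (1/3) - (-14/27)·((1/3) - 0)/((-14/27) - 1) = 9/41.
g(1/3) = -14/27, g(9/41) = -2674/68921. s(4) = (9/41) - (-2674/68921)·((9/41) - (1/3))/((-2674/68921) - (-14/27)) = 6705/31882.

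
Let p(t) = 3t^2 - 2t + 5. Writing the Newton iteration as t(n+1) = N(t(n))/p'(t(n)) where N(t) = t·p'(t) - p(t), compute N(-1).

-2

p'(t) = 6t - 2.
N(t) = t·p'(t) - p(t) = t·(6t - 2) - (3t^2 - 2t + 5) = 3t^2 - 5.
N(-1) = -2.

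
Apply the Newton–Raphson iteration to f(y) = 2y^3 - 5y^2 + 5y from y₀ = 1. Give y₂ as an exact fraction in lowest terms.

f'(y) = 6y^2 - 10y + 5.
f(1) = 2, f'(1) = 1, so y₁ = 1 - 2/1 = -1.
f(-1) = -12, f'(-1) = 21, so y₂ = (-1) - (-12)/21 = -3/7.

-3/7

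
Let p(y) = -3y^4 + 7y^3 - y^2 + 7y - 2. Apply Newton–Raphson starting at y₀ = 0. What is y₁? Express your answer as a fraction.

p'(y) = -12y^3 + 21y^2 - 2y + 7.
p(0) = -2, p'(0) = 7, so y₁ = 0 - (-2)/7 = 2/7.

2/7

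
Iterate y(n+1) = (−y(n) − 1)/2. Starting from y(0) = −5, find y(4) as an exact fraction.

−5/8

y(1) = (−(−5) − 1)/2 = 2.
y(2) = (−2 − 1)/2 = −3/2.
y(3) = (−(−3/2) − 1)/2 = 1/4.
y(4) = (−(1/4) − 1)/2 = −5/8.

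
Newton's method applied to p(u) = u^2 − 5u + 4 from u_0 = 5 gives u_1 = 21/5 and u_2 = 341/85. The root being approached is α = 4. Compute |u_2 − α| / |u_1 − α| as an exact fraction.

u_1 − α = 21/5 − 4 = 1/5, so |u_1 − α| = 1/5.
u_2 − α = 341/85 − 4 = 1/85, so |u_2 − α| = 1/85.
Ratio = (1/85) / (1/5) = 1/17.

1/17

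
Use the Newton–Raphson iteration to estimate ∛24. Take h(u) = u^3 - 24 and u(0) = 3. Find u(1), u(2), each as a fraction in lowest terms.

u(1) = 26/9, u(2) = 13162/4563

h'(u) = 3u^2.
h(3) = 3, h'(3) = 27, so u(1) = 3 - 3/27 = 26/9.
h(26/9) = 80/729, h'(26/9) = 676/27, so u(2) = (26/9) - (80/729)/(676/27) = 13162/4563.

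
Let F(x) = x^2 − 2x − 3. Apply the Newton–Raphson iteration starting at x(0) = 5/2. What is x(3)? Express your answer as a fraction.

F'(x) = 2x − 2.
F(5/2) = −7/4, F'(5/2) = 3, so x(1) = (5/2) − (−7/4)/3 = 37/12.
F(37/12) = 49/144, F'(37/12) = 25/6, so x(2) = (37/12) − (49/144)/(25/6) = 1801/600.
F(1801/600) = 2401/360000, F'(1801/600) = 1201/300, so x(3) = (1801/600) − (2401/360000)/(1201/300) = 4323601/1441200.

4323601/1441200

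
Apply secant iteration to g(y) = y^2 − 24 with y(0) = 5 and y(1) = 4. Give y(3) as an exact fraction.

g(5) = 1, g(4) = −8. y(2) = 4 − (−8)·(4 − 5)/((−8) − 1) = 44/9.
g(4) = −8, g(44/9) = −8/81. y(3) = (44/9) − (−8/81)·((44/9) − 4)/((−8/81) − (−8)) = 49/10.

49/10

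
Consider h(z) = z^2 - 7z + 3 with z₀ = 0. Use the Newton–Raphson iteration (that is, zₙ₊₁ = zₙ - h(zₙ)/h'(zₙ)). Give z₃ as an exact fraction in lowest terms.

252759/551131

h'(z) = 2z - 7.
h(0) = 3, h'(0) = -7, so z₁ = 0 - 3/(-7) = 3/7.
h(3/7) = 9/49, h'(3/7) = -43/7, so z₂ = (3/7) - (9/49)/(-43/7) = 138/301.
h(138/301) = 81/90601, h'(138/301) = -1831/301, so z₃ = (138/301) - (81/90601)/(-1831/301) = 252759/551131.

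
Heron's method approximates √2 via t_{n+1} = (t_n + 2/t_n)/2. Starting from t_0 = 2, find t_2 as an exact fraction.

17/12

t_1 = (2 + 2/2)/2 = 3/2.
t_2 = (3/2 + 2/(3/2))/2 = 17/12.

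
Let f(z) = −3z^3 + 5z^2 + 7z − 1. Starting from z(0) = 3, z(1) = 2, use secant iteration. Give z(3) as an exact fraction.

f(3) = −16, f(2) = 9. z(2) = 2 − 9·(2 − 3)/(9 − (−16)) = 59/25.
f(2) = 9, f(59/25) = 61488/15625. z(3) = (59/25) − (61488/15625)·((59/25) − 2)/((61488/15625) − 9) = 2579/977.

2579/977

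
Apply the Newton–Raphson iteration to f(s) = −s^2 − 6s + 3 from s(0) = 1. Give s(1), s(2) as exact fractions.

s(1) = 1/2, s(2) = 13/28

f'(s) = −2s − 6.
f(1) = −4, f'(1) = −8, so s(1) = 1 − (−4)/(−8) = 1/2.
f(1/2) = −1/4, f'(1/2) = −7, so s(2) = (1/2) − (−1/4)/(−7) = 13/28.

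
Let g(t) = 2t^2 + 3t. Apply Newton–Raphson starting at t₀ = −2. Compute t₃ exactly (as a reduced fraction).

−32768/21845

g'(t) = 4t + 3.
g(−2) = 2, g'(−2) = −5, so t₁ = (−2) − 2/(−5) = −8/5.
g(−8/5) = 8/25, g'(−8/5) = −17/5, so t₂ = (−8/5) − (8/25)/(−17/5) = −128/85.
g(−128/85) = 128/7225, g'(−128/85) = −257/85, so t₃ = (−128/85) − (128/7225)/(−257/85) = −32768/21845.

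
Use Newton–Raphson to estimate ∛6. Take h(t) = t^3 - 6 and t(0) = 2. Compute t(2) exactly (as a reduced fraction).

1979/1089

h'(t) = 3t^2.
h(2) = 2, h'(2) = 12, so t(1) = 2 - 2/12 = 11/6.
h(11/6) = 35/216, h'(11/6) = 121/12, so t(2) = (11/6) - (35/216)/(121/12) = 1979/1089.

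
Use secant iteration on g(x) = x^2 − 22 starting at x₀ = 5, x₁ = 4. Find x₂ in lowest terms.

g(5) = 3, g(4) = −6. x₂ = 4 − (−6)·(4 − 5)/((−6) − 3) = 14/3.

14/3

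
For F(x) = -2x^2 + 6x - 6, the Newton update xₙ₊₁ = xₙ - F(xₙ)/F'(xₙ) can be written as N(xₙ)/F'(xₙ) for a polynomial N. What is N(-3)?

-12

F'(x) = -4x + 6.
N(x) = x·F'(x) - F(x) = x·(-4x + 6) - (-2x^2 + 6x - 6) = -2x^2 + 6.
N(-3) = -12.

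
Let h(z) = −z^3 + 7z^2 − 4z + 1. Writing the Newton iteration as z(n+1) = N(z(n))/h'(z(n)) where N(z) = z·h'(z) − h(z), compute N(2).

11

h'(z) = −3z^2 + 14z − 4.
N(z) = z·h'(z) − h(z) = z·(−3z^2 + 14z − 4) − (−z^3 + 7z^2 − 4z + 1) = −2z^3 + 7z^2 − 1.
N(2) = 11.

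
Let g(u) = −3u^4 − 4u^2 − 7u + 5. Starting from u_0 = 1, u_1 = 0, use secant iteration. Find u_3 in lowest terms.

g(1) = −9, g(0) = 5. u_2 = 0 − 5·(0 − 1)/(5 − (−9)) = 5/14.
g(0) = 5, g(5/14) = 74565/38416. u_3 = (5/14) − (74565/38416)·((5/14) − 0)/((74565/38416) − 5) = 13720/23503.

13720/23503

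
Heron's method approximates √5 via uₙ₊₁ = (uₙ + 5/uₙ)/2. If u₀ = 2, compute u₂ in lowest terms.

u₁ = (2 + 5/2)/2 = 9/4.
u₂ = (9/4 + 5/(9/4))/2 = 161/72.

161/72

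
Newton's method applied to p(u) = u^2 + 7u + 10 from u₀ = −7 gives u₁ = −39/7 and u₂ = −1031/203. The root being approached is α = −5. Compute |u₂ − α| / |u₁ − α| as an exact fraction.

u₁ − α = −39/7 − (−5) = −39/7 + 5 = −4/7, so |u₁ − α| = 4/7.
u₂ − α = −1031/203 − (−5) = −1031/203 + 5 = −16/203, so |u₂ − α| = 16/203.
Ratio = (16/203) / (4/7) = 4/29.

4/29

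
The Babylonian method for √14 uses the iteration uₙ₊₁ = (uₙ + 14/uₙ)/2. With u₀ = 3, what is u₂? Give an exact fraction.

1033/276

u₁ = (3 + 14/3)/2 = 23/6.
u₂ = (23/6 + 14/(23/6))/2 = 1033/276.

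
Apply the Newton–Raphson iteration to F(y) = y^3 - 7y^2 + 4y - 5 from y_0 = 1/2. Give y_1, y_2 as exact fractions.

y_1 = -14/9, y_2 = -14191/24084

F'(y) = 3y^2 - 14y + 4.
F(1/2) = -37/8, F'(1/2) = -9/4, so y_1 = (1/2) - (-37/8)/(-9/4) = -14/9.
F(-14/9) = -23273/729, F'(-14/9) = 892/27, so y_2 = (-14/9) - (-23273/729)/(892/27) = -14191/24084.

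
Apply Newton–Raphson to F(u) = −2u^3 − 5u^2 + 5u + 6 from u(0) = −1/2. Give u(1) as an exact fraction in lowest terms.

−27/34

F'(u) = −6u^2 − 10u + 5.
F(−1/2) = 5/2, F'(−1/2) = 17/2, so u(1) = (−1/2) − (5/2)/(17/2) = −27/34.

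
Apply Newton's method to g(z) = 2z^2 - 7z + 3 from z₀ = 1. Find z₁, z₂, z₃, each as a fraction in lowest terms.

g'(z) = 4z - 7.
g(1) = -2, g'(1) = -3, so z₁ = 1 - (-2)/(-3) = 1/3.
g(1/3) = 8/9, g'(1/3) = -17/3, so z₂ = (1/3) - (8/9)/(-17/3) = 25/51.
g(25/51) = 128/2601, g'(25/51) = -257/51, so z₃ = (25/51) - (128/2601)/(-257/51) = 6553/13107.

z₁ = 1/3, z₂ = 25/51, z₃ = 6553/13107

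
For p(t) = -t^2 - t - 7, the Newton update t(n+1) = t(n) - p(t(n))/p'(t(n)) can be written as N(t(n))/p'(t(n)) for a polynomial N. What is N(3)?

p'(t) = -2t - 1.
N(t) = t·p'(t) - p(t) = t·(-2t - 1) - (-t^2 - t - 7) = -t^2 + 7.
N(3) = -2.

-2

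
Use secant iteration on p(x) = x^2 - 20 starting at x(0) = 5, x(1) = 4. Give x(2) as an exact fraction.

p(5) = 5, p(4) = -4. x(2) = 4 - (-4)·(4 - 5)/((-4) - 5) = 40/9.

40/9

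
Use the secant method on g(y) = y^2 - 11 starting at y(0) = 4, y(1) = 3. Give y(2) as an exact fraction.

23/7

g(4) = 5, g(3) = -2. y(2) = 3 - (-2)·(3 - 4)/((-2) - 5) = 23/7.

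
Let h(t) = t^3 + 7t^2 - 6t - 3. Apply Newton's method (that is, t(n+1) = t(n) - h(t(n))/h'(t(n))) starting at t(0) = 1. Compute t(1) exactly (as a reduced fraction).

12/11

h'(t) = 3t^2 + 14t - 6.
h(1) = -1, h'(1) = 11, so t(1) = 1 - (-1)/11 = 12/11.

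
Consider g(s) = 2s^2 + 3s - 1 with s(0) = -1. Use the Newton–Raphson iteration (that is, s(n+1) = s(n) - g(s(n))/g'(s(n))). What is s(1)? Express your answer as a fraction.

g'(s) = 4s + 3.
g(-1) = -2, g'(-1) = -1, so s(1) = (-1) - (-2)/(-1) = -3.

-3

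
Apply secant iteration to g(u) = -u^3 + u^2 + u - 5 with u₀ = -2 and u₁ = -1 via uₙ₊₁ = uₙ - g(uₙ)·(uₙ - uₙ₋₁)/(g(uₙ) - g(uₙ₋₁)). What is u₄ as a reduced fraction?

-3538817/2229209

g(-2) = 5, g(-1) = -4. u₂ = (-1) - (-4)·((-1) - (-2))/((-4) - 5) = -13/9.
g(-1) = -4, g(-13/9) = -980/729. u₃ = (-13/9) - (-980/729)·((-13/9) - (-1))/((-980/729) - (-4)) = -202/121.
g(-13/9) = -980/729, g(-202/121) = 1364405/1771561. u₄ = (-202/121) - (1364405/1771561)·((-202/121) - (-13/9))/((1364405/1771561) - (-980/729)) = -3538817/2229209.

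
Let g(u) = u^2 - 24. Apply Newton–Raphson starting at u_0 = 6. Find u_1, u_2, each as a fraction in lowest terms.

u_1 = 5, u_2 = 49/10

g'(u) = 2u.
g(6) = 12, g'(6) = 12, so u_1 = 6 - 12/12 = 5.
g(5) = 1, g'(5) = 10, so u_2 = 5 - 1/10 = 49/10.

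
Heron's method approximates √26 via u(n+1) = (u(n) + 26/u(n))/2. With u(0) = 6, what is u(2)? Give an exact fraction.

1897/372

u(1) = (6 + 26/6)/2 = 31/6.
u(2) = (31/6 + 26/(31/6))/2 = 1897/372.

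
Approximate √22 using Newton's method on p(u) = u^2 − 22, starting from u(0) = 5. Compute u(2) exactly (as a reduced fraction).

p'(u) = 2u.
p(5) = 3, p'(5) = 10, so u(1) = 5 − 3/10 = 47/10.
p(47/10) = 9/100, p'(47/10) = 47/5, so u(2) = (47/10) − (9/100)/(47/5) = 4409/940.

4409/940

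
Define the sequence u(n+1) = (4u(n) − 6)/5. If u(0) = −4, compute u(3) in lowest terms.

−622/125

u(1) = (4·(−4) − 6)/5 = −22/5.
u(2) = (4·(−22/5) − 6)/5 = −118/25.
u(3) = (4·(−118/25) − 6)/5 = −622/125.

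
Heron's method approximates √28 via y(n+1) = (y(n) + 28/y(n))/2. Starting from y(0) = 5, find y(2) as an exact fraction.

y(1) = (5 + 28/5)/2 = 53/10.
y(2) = (53/10 + 28/(53/10))/2 = 5609/1060.

5609/1060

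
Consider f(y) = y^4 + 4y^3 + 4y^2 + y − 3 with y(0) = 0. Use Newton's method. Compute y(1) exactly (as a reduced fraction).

3

f'(y) = 4y^3 + 12y^2 + 8y + 1.
f(0) = −3, f'(0) = 1, so y(1) = 0 − (−3)/1 = 3.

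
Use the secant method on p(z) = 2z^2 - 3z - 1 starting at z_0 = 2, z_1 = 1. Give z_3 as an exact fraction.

p(2) = 1, p(1) = -2. z_2 = 1 - (-2)·(1 - 2)/((-2) - 1) = 5/3.
p(1) = -2, p(5/3) = -4/9. z_3 = (5/3) - (-4/9)·((5/3) - 1)/((-4/9) - (-2)) = 13/7.

13/7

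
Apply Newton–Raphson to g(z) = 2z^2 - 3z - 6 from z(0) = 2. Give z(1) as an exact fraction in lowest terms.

14/5

g'(z) = 4z - 3.
g(2) = -4, g'(2) = 5, so z(1) = 2 - (-4)/5 = 14/5.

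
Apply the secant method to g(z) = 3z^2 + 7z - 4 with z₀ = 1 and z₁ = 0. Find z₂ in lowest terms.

g(1) = 6, g(0) = -4. z₂ = 0 - (-4)·(0 - 1)/((-4) - 6) = 2/5.

2/5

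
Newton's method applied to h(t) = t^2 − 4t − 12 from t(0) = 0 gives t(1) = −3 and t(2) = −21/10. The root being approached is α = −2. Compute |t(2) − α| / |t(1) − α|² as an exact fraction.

1/10

t(1) − α = −3 − (−2) = −3 + 2 = −1, so |t(1) − α| = 1.
t(2) − α = −21/10 − (−2) = −21/10 + 2 = −1/10, so |t(2) − α| = 1/10.
|t(1) − α|² = 1.
Ratio = (1/10) / 1 = 1/10.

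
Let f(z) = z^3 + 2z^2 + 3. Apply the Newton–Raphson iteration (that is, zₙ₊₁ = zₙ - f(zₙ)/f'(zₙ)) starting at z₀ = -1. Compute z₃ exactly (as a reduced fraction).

f'(z) = 3z^2 + 4z.
f(-1) = 4, f'(-1) = -1, so z₁ = (-1) - 4/(-1) = 3.
f(3) = 48, f'(3) = 39, so z₂ = 3 - 48/39 = 23/13.
f(23/13) = 32512/2197, f'(23/13) = 2783/169, so z₃ = (23/13) - (32512/2197)/(2783/169) = 31497/36179.

31497/36179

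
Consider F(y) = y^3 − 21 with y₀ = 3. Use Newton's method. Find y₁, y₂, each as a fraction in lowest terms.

F'(y) = 3y^2.
F(3) = 6, F'(3) = 27, so y₁ = 3 − 6/27 = 25/9.
F(25/9) = 316/729, F'(25/9) = 625/27, so y₂ = (25/9) − (316/729)/(625/27) = 46559/16875.

y₁ = 25/9, y₂ = 46559/16875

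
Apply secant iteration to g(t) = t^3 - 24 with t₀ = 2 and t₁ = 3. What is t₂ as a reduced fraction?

54/19

g(2) = -16, g(3) = 3. t₂ = 3 - 3·(3 - 2)/(3 - (-16)) = 54/19.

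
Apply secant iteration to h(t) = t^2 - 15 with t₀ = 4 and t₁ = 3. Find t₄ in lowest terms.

1677/433

h(4) = 1, h(3) = -6. t₂ = 3 - (-6)·(3 - 4)/((-6) - 1) = 27/7.
h(3) = -6, h(27/7) = -6/49. t₃ = (27/7) - (-6/49)·((27/7) - 3)/((-6/49) - (-6)) = 31/8.
h(27/7) = -6/49, h(31/8) = 1/64. t₄ = (31/8) - (1/64)·((31/8) - (27/7))/((1/64) - (-6/49)) = 1677/433.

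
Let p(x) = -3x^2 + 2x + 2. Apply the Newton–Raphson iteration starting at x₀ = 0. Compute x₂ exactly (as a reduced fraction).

p'(x) = -6x + 2.
p(0) = 2, p'(0) = 2, so x₁ = 0 - 2/2 = -1.
p(-1) = -3, p'(-1) = 8, so x₂ = (-1) - (-3)/8 = -5/8.

-5/8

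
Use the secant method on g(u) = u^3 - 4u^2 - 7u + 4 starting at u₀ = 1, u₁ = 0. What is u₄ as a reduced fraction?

1703900/3680977

g(1) = -6, g(0) = 4. u₂ = 0 - 4·(0 - 1)/(4 - (-6)) = 2/5.
g(0) = 4, g(2/5) = 78/125. u₃ = (2/5) - (78/125)·((2/5) - 0)/((78/125) - 4) = 100/211.
g(2/5) = 78/125, g(100/211) = -1028976/9393931. u₄ = (100/211) - (-1028976/9393931)·((100/211) - (2/5))/((-1028976/9393931) - (78/125)) = 1703900/3680977.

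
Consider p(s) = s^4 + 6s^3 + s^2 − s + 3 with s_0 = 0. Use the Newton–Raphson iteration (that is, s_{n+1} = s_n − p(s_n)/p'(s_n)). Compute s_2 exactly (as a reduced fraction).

573/275

p'(s) = 4s^3 + 18s^2 + 2s − 1.
p(0) = 3, p'(0) = −1, so s_1 = 0 − 3/(−1) = 3.
p(3) = 252, p'(3) = 275, so s_2 = 3 − 252/275 = 573/275.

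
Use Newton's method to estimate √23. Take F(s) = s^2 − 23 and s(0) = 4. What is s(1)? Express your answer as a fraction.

39/8

F'(s) = 2s.
F(4) = −7, F'(4) = 8, so s(1) = 4 − (−7)/8 = 39/8.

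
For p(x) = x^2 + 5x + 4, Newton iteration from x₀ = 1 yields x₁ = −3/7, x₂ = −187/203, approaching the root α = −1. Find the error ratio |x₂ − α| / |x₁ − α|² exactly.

x₁ − α = −3/7 − (−1) = −3/7 + 1 = 4/7, so |x₁ − α| = 4/7.
x₂ − α = −187/203 − (−1) = −187/203 + 1 = 16/203, so |x₂ − α| = 16/203.
|x₁ − α|² = 16/49.
Ratio = (16/203) / (16/49) = 7/29.

7/29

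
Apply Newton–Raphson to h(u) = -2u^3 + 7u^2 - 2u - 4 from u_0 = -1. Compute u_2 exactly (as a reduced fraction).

-45371/76318

h'(u) = -6u^2 + 14u - 2.
h(-1) = 7, h'(-1) = -22, so u_1 = (-1) - 7/(-22) = -15/22.
h(-15/22) = 1666/1331, h'(-15/22) = -3469/242, so u_2 = (-15/22) - (1666/1331)/(-3469/242) = -45371/76318.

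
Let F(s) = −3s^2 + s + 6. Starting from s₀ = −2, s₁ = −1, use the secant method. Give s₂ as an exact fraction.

F(−2) = −8, F(−1) = 2. s₂ = (−1) − 2·((−1) − (−2))/(2 − (−8)) = −6/5.

−6/5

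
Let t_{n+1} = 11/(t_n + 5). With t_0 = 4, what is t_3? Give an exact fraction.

t_1 = 11/(4 + 5) = 11/9.
t_2 = 11/(11/9 + 5) = 99/56.
t_3 = 11/(99/56 + 5) = 616/379.

616/379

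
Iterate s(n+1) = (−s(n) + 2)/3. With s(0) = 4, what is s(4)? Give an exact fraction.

44/81

s(1) = (−4 + 2)/3 = −2/3.
s(2) = (−(−2/3) + 2)/3 = 8/9.
s(3) = (−(8/9) + 2)/3 = 10/27.
s(4) = (−(10/27) + 2)/3 = 44/81.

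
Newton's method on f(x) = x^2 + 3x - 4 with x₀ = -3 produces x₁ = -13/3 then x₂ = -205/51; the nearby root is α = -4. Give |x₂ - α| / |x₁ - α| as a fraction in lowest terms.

1/17

x₁ - α = -13/3 - (-4) = -13/3 + 4 = -1/3, so |x₁ - α| = 1/3.
x₂ - α = -205/51 - (-4) = -205/51 + 4 = -1/51, so |x₂ - α| = 1/51.
Ratio = (1/51) / (1/3) = 1/17.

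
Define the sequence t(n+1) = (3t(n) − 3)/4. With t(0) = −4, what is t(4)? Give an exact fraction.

t(1) = (3·(−4) − 3)/4 = −15/4.
t(2) = (3·(−15/4) − 3)/4 = −57/16.
t(3) = (3·(−57/16) − 3)/4 = −219/64.
t(4) = (3·(−219/64) − 3)/4 = −849/256.

−849/256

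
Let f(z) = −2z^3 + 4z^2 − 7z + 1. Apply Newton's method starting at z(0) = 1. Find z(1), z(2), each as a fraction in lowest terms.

z(1) = 1/5, z(2) = 109/705

f'(z) = −6z^2 + 8z − 7.
f(1) = −4, f'(1) = −5, so z(1) = 1 − (−4)/(−5) = 1/5.
f(1/5) = −32/125, f'(1/5) = −141/25, so z(2) = (1/5) − (−32/125)/(−141/25) = 109/705.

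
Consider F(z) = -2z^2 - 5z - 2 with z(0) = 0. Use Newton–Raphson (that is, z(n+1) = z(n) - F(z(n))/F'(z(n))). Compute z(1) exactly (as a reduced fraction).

F'(z) = -4z - 5.
F(0) = -2, F'(0) = -5, so z(1) = 0 - (-2)/(-5) = -2/5.

-2/5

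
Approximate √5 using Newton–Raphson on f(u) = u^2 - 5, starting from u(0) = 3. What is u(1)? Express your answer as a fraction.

7/3

f'(u) = 2u.
f(3) = 4, f'(3) = 6, so u(1) = 3 - 4/6 = 7/3.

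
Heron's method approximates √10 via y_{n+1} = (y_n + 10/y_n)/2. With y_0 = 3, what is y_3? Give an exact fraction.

y_1 = (3 + 10/3)/2 = 19/6.
y_2 = (19/6 + 10/(19/6))/2 = 721/228.
y_3 = (721/228 + 10/(721/228))/2 = 1039681/328776.

1039681/328776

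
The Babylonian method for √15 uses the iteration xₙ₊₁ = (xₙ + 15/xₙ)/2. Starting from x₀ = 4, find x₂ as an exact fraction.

1921/496

x₁ = (4 + 15/4)/2 = 31/8.
x₂ = (31/8 + 15/(31/8))/2 = 1921/496.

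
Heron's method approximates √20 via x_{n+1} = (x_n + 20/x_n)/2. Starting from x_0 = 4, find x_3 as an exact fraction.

51841/11592

x_1 = (4 + 20/4)/2 = 9/2.
x_2 = (9/2 + 20/(9/2))/2 = 161/36.
x_3 = (161/36 + 20/(161/36))/2 = 51841/11592.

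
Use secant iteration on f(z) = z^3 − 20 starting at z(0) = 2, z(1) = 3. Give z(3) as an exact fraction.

f(2) = −12, f(3) = 7. z(2) = 3 − 7·(3 − 2)/(7 − (−12)) = 50/19.
f(3) = 7, f(50/19) = −12180/6859. z(3) = (50/19) − (−12180/6859)·((50/19) − 3)/((−12180/6859) − 7) = 23270/8599.

23270/8599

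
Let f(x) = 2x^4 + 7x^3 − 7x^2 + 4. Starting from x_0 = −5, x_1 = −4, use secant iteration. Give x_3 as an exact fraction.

f(−5) = 204, f(−4) = −44. x_2 = (−4) − (−44)·((−4) − (−5))/((−44) − 204) = −259/62.
f(−4) = −44, f(−259/62) = −17905998/923521. x_3 = (−259/62) − (−17905998/923521)·((−259/62) − (−4))/((−17905998/923521) − (−44)) = −4460233/1033133.

−4460233/1033133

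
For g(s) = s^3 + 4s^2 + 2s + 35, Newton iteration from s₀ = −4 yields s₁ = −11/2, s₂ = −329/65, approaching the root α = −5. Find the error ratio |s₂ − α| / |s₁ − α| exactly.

8/65

s₁ − α = −11/2 − (−5) = −11/2 + 5 = −1/2, so |s₁ − α| = 1/2.
s₂ − α = −329/65 − (−5) = −329/65 + 5 = −4/65, so |s₂ − α| = 4/65.
Ratio = (4/65) / (1/2) = 8/65.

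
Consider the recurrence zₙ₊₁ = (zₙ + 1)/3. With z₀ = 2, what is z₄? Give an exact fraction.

z₁ = (2 + 1)/3 = 1.
z₂ = (1 + 1)/3 = 2/3.
z₃ = ((2/3) + 1)/3 = 5/9.
z₄ = ((5/9) + 1)/3 = 14/27.

14/27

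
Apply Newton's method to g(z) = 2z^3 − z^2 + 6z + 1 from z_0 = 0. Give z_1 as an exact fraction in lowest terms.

−1/6

g'(z) = 6z^2 − 2z + 6.
g(0) = 1, g'(0) = 6, so z_1 = 0 − 1/6 = −1/6.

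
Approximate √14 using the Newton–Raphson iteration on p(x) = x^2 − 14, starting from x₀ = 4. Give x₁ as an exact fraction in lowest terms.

15/4

p'(x) = 2x.
p(4) = 2, p'(4) = 8, so x₁ = 4 − 2/8 = 15/4.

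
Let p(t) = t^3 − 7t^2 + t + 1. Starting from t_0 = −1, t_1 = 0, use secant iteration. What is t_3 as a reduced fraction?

p(−1) = −8, p(0) = 1. t_2 = 0 − 1·(0 − (−1))/(1 − (−8)) = −1/9.
p(0) = 1, p(−1/9) = 584/729. t_3 = (−1/9) − (584/729)·((−1/9) − 0)/((584/729) − 1) = −81/145.

−81/145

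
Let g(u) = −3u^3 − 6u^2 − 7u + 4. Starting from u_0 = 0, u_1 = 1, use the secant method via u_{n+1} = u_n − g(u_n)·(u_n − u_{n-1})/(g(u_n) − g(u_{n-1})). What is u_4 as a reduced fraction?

501331/1222099

g(0) = 4, g(1) = −12. u_2 = 1 − (−12)·(1 − 0)/((−12) − 4) = 1/4.
g(1) = −12, g(1/4) = 117/64. u_3 = (1/4) − (117/64)·((1/4) − 1)/((117/64) − (−12)) = 103/295.
g(1/4) = 117/64, g(103/295) = 17888364/25672375. u_4 = (103/295) − (17888364/25672375)·((103/295) − (1/4))/((17888364/25672375) − (117/64)) = 501331/1222099.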